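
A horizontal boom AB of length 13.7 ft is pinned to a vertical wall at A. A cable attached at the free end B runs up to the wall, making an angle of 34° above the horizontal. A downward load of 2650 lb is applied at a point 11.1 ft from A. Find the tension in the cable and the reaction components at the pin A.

T = 3840 lb, A_x = 3183 lb, A_y = 502.9 lb

ΣM about A: T·sin34°·13.7 − 2650·11.1 = 0 → T = 29415/(13.7·0.559193) = 3839.61 ≈ 3840 lb.
ΣF_x = 0: A_x − T·cos34° = 0 → A_x = 3839.61 × 0.829038 = 3183 lb.
ΣF_y = 0: A_y + T·sin34° − 2650 = 0 → A_y = 2650 − 3839.61 × 0.559193 = 502.9 lb.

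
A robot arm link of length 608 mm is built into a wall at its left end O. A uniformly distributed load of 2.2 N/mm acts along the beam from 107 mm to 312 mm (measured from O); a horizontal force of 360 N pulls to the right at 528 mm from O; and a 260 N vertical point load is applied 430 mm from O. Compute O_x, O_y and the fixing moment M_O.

O_x = -360.0 N, O_y = 711.0 N, M_O = 206300 N·mm

Resultant of the distributed load: 2.2 × 205 = 451 N at 209.5 mm from O.
ΣF_x = 0: O_x + 360 = 0 → O_x = -360.0 N.
ΣF_y = 0: O_y − 2.2·205 − 260 = 0 → O_y = 711.0 N.
ΣM about O: M_O − (2.2·205)·209.5 − 260·430 = 0 → M_O = 206300 N·mm.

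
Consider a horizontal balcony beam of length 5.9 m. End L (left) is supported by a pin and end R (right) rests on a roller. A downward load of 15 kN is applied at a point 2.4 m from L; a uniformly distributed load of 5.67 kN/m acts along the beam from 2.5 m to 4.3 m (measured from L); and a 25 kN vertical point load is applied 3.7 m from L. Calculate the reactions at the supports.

L_x = 0, L_y = 22.54 kN, R_y = 27.66 kN

Resultant of the distributed load: 5.67 × 1.8 = 10.206 kN at 3.4 m from L.
ΣM about L: R_y·5.9 − 15·2.4 − (5.67·1.8)·3.4 − 25·3.7 = 0 → R_y = 163.2004/5.9 = 27.6611 ≈ 27.66 kN.
ΣF_y = 0: L_y + 27.6611 − 15 − 5.67·1.8 − 25 = 0 → L_y = 22.54 kN.
ΣF_x = 0: no horizontal applied forces, so L_x = 0.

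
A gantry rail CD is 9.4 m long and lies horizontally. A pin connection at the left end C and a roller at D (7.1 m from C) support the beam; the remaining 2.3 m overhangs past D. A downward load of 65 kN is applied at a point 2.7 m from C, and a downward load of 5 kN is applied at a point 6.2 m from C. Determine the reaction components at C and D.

C_x = 0, C_y = 40.92 kN, D_y = 29.08 kN

ΣM about C: D_y·7.1 − 65·2.7 − 5·6.2 = 0 → D_y = 206.5/7.1 = 29.0845 ≈ 29.08 kN.
ΣF_y = 0: C_y + 29.0845 − 65 − 5 = 0 → C_y = 40.92 kN.
ΣF_x = 0: no horizontal applied forces, so C_x = 0.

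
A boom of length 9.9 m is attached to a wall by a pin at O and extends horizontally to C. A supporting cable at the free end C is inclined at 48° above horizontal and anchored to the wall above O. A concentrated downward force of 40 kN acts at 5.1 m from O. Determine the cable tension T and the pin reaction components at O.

T = 27.73 kN, O_x = 18.55 kN, O_y = 19.39 kN

ΣM about O: T·sin48°·9.9 − 40·5.1 = 0 → T = 204/(9.9·0.743145) = 27.7282 ≈ 27.73 kN.
ΣF_x = 0: O_x − T·cos48° = 0 → O_x = 27.7282 × 0.669131 = 18.55 kN.
ΣF_y = 0: O_y + T·sin48° − 40 = 0 → O_y = 40 − 27.7282 × 0.743145 = 19.39 kN.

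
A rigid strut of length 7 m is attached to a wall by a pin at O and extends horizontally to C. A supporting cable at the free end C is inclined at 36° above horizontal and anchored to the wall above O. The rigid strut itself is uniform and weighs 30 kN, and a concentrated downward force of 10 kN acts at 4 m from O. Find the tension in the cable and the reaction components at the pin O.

ΣM about O: T·sin36°·7 − 30·3.5 − 10·4 = 0 → T = 145/(7·0.587785) = 35.2413 ≈ 35.24 kN.
ΣF_x = 0: O_x − T·cos36° = 0 → O_x = 35.2413 × 0.809017 = 28.51 kN.
ΣF_y = 0: O_y + T·sin36° − 30 − 10 = 0 → O_y = 40 − 35.2413 × 0.587785 = 19.29 kN.

T = 35.24 kN, O_x = 28.51 kN, O_y = 19.29 kN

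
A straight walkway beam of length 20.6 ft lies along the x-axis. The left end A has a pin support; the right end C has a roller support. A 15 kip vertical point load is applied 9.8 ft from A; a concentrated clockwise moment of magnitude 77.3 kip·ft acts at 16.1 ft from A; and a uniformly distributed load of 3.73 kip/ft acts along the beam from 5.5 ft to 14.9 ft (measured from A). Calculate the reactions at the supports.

Resultant of the distributed load: 3.73 × 9.4 = 35.062 kip at 10.2 ft from A.
Moments about A: C_y·20.6 − 15·9.8 − 77.3 − (3.73·9.4)·10.2 = 0 → C_y = 581.9324/20.6 = 28.2491 ≈ 28.25 kip.
ΣF_y = 0: A_y + 28.2491 − 15 − 3.73·9.4 = 0 → A_y = 21.81 kip.
ΣF_x = 0: no horizontal applied forces, so A_x = 0.

A_x = 0, A_y = 21.81 kip, C_y = 28.25 kip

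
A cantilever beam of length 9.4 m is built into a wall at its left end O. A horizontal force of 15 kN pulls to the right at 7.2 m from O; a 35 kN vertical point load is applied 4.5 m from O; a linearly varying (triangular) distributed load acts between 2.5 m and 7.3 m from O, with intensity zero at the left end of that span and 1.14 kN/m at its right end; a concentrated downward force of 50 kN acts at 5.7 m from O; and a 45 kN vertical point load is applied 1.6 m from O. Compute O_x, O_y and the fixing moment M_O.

Resultant of the triangular load: ½ × 1.14 × 4.8 = 2.736 kN, acting at 5.7 m from O (one-third of the span from the peak).
ΣF_x = 0: O_x + 15 = 0 → O_x = -15.00 kN.
ΣF_y = 0: O_y − 35 − ½·1.14·4.8 − 50 − 45 = 0 → O_y = 132.7 kN.
ΣM about O: M_O − 35·4.5 − (½·1.14·4.8)·5.7 − 50·5.7 − 45·1.6 = 0 → M_O = 530.1 kN·m.

O_x = -15.00 kN, O_y = 132.7 kN, M_O = 530.1 kN·m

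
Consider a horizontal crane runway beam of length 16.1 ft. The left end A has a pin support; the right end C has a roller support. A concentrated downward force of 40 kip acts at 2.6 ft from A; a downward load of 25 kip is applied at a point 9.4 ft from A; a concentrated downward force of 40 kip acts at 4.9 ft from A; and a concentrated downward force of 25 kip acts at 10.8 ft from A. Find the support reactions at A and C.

Taking moments about A: C_y·16.1 − 40·2.6 − 25·9.4 − 40·4.9 − 25·10.8 = 0 → C_y = 805/16.1 = 50.00 kip.
ΣF_y = 0: A_y + 50 − 40 − 25 − 40 − 25 = 0 → A_y = 80.00 kip.
ΣF_x = 0: no horizontal applied forces, so A_x = 0.

A_x = 0, A_y = 80.00 kip, C_y = 50.00 kip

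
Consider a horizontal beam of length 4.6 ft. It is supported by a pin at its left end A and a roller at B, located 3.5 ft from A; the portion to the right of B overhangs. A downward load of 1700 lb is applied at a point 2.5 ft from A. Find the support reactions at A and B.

Moments about A: B_y·3.5 − 1700·2.5 = 0 → B_y = 4250/3.5 = 1214.29 ≈ 1214 lb.
ΣF_y = 0: A_y + 1214.29 − 1700 = 0 → A_y = 485.7 lb.
ΣF_x = 0: no horizontal applied forces, so A_x = 0.

A_x = 0, A_y = 485.7 lb, B_y = 1214 lb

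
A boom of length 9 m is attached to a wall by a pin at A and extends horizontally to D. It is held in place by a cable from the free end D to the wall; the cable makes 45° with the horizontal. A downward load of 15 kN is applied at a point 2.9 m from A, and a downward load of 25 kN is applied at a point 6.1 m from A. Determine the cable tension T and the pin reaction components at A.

T = 30.80 kN, A_x = 21.78 kN, A_y = 18.22 kN

ΣM about A: T·sin45°·9 − 15·2.9 − 25·6.1 = 0 → T = 196/(9·0.707107) = 30.7984 ≈ 30.80 kN.
ΣF_x = 0: A_x − T·cos45° = 0 → A_x = 30.7984 × 0.707107 = 21.78 kN.
ΣF_y = 0: A_y + T·sin45° − 15 − 25 = 0 → A_y = 40 − 30.7984 × 0.707107 = 18.22 kN.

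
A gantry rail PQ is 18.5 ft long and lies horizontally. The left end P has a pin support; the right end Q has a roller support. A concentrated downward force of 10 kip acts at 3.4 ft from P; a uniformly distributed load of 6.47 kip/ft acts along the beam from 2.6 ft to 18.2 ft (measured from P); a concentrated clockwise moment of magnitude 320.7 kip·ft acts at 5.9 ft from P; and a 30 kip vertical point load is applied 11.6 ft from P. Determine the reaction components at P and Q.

P_x = 0, P_y = 46.21 kip, Q_y = 94.72 kip

Resultant of the distributed load: 6.47 × 15.6 = 100.932 kip at 10.4 ft from P.
Moments about P: Q_y·18.5 − 10·3.4 − (6.47·15.6)·10.4 − 320.7 − 30·11.6 = 0 → Q_y = 1752.3928/18.5 = 94.7239 ≈ 94.72 kip.
ΣF_y = 0: P_y + 94.7239 − 10 − 6.47·15.6 − 30 = 0 → P_y = 46.21 kip.
ΣF_x = 0: no horizontal applied forces, so P_x = 0.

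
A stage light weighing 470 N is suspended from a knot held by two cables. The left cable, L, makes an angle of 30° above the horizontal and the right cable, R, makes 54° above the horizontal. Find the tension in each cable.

T_L = 277.8 N, T_R = 409.3 N

ΣF_x = 0: −T_L·cos30° + T_R·cos54° = 0 → T_R = 1.47337·T_L.
ΣF_y = 0: T_L·sin30° + T_R·sin54° = 470.
Substitute: T_L·(0.5 + 1.47337·0.809017) = 470 → T_L = 277.781 ≈ 277.8 N.
Then T_R = 1.47337 × 277.781 = 409.3 N.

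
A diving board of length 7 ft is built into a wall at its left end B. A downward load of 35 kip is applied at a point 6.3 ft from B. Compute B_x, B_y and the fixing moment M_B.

B_x = 0, B_y = 35.00 kip, M_B = 220.5 kip·ft

ΣF_x = 0: B_x = 0.
ΣF_y = 0: B_y − 35 = 0 → B_y = 35.00 kip.
ΣM about B: M_B − 35·6.3 = 0 → M_B = 220.5 kip·ft.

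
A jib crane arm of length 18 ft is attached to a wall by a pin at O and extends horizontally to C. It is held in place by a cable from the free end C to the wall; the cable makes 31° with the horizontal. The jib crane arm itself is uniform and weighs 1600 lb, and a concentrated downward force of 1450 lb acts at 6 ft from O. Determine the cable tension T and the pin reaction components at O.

T = 2492 lb, O_x = 2136 lb, O_y = 1767 lb

ΣM about O: T·sin31°·18 − 1600·9 − 1450·6 = 0 → T = 23100/(18·0.515038) = 2491.73 ≈ 2492 lb.
ΣF_x = 0: O_x − T·cos31° = 0 → O_x = 2491.73 × 0.857167 = 2136 lb.
ΣF_y = 0: O_y + T·sin31° − 1600 − 1450 = 0 → O_y = 3050 − 2491.73 × 0.515038 = 1767 lb.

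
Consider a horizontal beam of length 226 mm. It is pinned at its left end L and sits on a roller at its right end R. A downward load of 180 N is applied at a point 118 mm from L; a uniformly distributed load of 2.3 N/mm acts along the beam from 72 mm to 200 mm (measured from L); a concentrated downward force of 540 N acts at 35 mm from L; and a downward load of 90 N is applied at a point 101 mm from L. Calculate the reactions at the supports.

Resultant of the distributed load: 2.3 × 128 = 294.4 N at 136 mm from L.
Taking moments about L: R_y·226 − 180·118 − (2.3·128)·136 − 540·35 − 90·101 = 0 → R_y = 89268.4/226 = 394.993 ≈ 395.0 N.
ΣF_y = 0: L_y + 394.993 − 180 − 2.3·128 − 540 − 90 = 0 → L_y = 709.4 N.
ΣF_x = 0: no horizontal applied forces, so L_x = 0.

L_x = 0, L_y = 709.4 N, R_y = 395.0 N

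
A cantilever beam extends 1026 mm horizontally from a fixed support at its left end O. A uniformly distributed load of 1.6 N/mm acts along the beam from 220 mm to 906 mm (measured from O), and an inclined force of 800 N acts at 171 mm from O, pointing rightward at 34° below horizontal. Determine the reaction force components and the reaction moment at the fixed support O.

O_x = -663.2 N, O_y = 1545 N, M_O = 694400 N·mm

Resultant of the distributed load: 1.6 × 686 = 1097.6 N at 563 mm from O.
ΣF_x = 0: O_x + 800·cos34° = 0 → O_x = -663.2 N.
ΣF_y = 0: O_y − 1.6·686 − 800·sin34° = 0 → O_y = 1545 N.
ΣM about O: M_O − (1.6·686)·563 − 800·sin34°·171 = 0 → M_O = 694400 N·mm.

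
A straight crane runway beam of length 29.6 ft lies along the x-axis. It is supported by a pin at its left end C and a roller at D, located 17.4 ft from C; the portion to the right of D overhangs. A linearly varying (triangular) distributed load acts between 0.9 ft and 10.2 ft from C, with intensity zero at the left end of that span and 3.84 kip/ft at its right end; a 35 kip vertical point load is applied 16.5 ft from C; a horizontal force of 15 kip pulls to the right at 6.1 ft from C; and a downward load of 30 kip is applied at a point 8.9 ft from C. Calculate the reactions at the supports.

C_x = -15.00 kip, C_y = 27.04 kip, D_y = 55.82 kip

Resultant of the triangular load: ½ × 3.84 × 9.3 = 17.856 kip, acting at 7.1 ft from C (one-third of the span from the peak).
ΣM about C: D_y·17.4 − (½·3.84·9.3)·7.1 − 35·16.5 − 30·8.9 = 0 → D_y = 971.2776/17.4 = 55.8206 ≈ 55.82 kip.
ΣF_y = 0: C_y + 55.8206 − ½·3.84·9.3 − 35 − 30 = 0 → C_y = 27.04 kip.
ΣF_x = 0: C_x + 15 = 0 → C_x = -15.00 kip.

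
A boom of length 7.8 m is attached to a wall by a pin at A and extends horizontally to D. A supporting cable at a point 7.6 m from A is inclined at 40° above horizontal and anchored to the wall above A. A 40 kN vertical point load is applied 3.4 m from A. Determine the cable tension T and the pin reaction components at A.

T = 27.84 kN, A_x = 21.33 kN, A_y = 22.11 kN

ΣM about A: T·sin40°·7.6 − 40·3.4 = 0 → T = 136/(7.6·0.642788) = 27.8393 ≈ 27.84 kN.
ΣF_x = 0: A_x − T·cos40° = 0 → A_x = 27.8393 × 0.766044 = 21.33 kN.
ΣF_y = 0: A_y + T·sin40° − 40 = 0 → A_y = 40 − 27.8393 × 0.642788 = 22.11 kN.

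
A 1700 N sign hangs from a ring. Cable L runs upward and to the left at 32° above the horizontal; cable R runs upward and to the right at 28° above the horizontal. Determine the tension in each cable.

T_L = 1733 N, T_R = 1665 N

ΣF_x = 0: −T_L·cos32° + T_R·cos28° = 0 → T_R = 0.960474·T_L.
ΣF_y = 0: T_L·sin32° + T_R·sin28° = 1700.
Substitute: T_L·(0.529919 + 0.960474·0.469472) = 1700 → T_L = 1733.22 ≈ 1733 N.
Then T_R = 0.960474 × 1733.22 = 1665 N.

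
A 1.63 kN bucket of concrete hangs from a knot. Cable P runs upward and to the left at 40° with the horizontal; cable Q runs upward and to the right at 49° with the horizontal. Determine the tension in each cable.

T_P = 1.070 kN, T_Q = 1.249 kN

ΣF_x = 0: −T_P·cos40° + T_Q·cos49° = 0 → T_Q = 1.16765·T_P.
ΣF_y = 0: T_P·sin40° + T_Q·sin49° = 1.63.
Substitute: T_P·(0.642788 + 1.16765·0.75471) = 1.63 → T_P = 1.06954 ≈ 1.070 kN.
Then T_Q = 1.16765 × 1.06954 = 1.249 kN.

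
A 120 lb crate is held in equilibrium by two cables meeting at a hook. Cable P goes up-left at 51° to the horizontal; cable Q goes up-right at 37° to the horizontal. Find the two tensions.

ΣF_x = 0: −T_P·cos51° + T_Q·cos37° = 0 → T_Q = 0.787995·T_P.
ΣF_y = 0: T_P·sin51° + T_Q·sin37° = 120.
Substitute: T_P·(0.777146 + 0.787995·0.601815) = 120 → T_P = 95.8947 ≈ 95.89 lb.
Then T_Q = 0.787995 × 95.8947 = 75.56 lb.

T_P = 95.89 lb, T_Q = 75.56 lb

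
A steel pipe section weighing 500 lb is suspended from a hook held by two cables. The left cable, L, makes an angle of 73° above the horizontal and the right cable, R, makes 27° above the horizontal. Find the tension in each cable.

T_L = 452.4 lb, T_R = 148.4 lb

ΣF_x = 0: −T_L·cos73° + T_R·cos27° = 0 → T_R = 0.328136·T_L.
ΣF_y = 0: T_L·sin73° + T_R·sin27° = 500.
Substitute: T_L·(0.956305 + 0.328136·0.45399) = 500 → T_L = 452.376 ≈ 452.4 lb.
Then T_R = 0.328136 × 452.376 = 148.4 lb.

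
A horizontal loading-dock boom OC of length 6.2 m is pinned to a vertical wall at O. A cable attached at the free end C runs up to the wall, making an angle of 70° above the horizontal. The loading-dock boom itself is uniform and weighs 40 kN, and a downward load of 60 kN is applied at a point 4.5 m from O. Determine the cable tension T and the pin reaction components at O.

T = 67.63 kN, O_x = 23.13 kN, O_y = 36.45 kN

ΣM about O: T·sin70°·6.2 − 40·3.1 − 60·4.5 = 0 → T = 394/(6.2·0.939693) = 67.6268 ≈ 67.63 kN.
ΣF_x = 0: O_x − T·cos70° = 0 → O_x = 67.6268 × 0.34202 = 23.13 kN.
ΣF_y = 0: O_y + T·sin70° − 40 − 60 = 0 → O_y = 100 − 67.6268 × 0.939693 = 36.45 kN.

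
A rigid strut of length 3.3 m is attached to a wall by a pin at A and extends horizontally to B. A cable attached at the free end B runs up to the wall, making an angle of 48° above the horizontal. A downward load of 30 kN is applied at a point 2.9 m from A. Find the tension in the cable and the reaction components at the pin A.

ΣM about A: T·sin48°·3.3 − 30·2.9 = 0 → T = 87/(3.3·0.743145) = 35.4758 ≈ 35.48 kN.
ΣF_x = 0: A_x − T·cos48° = 0 → A_x = 35.4758 × 0.669131 = 23.74 kN.
ΣF_y = 0: A_y + T·sin48° − 30 = 0 → A_y = 30 − 35.4758 × 0.743145 = 3.636 kN.

T = 35.48 kN, A_x = 23.74 kN, A_y = 3.636 kN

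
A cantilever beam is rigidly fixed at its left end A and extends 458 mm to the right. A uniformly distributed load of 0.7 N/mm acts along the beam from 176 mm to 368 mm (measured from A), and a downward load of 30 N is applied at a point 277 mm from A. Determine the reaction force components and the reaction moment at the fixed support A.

A_x = 0, A_y = 164.4 N, M_A = 44870 N·mm

Resultant of the distributed load: 0.7 × 192 = 134.4 N at 272 mm from A.
ΣF_x = 0: A_x = 0.
ΣF_y = 0: A_y − 0.7·192 − 30 = 0 → A_y = 164.4 N.
ΣM about A: M_A − (0.7·192)·272 − 30·277 = 0 → M_A = 44870 N·mm.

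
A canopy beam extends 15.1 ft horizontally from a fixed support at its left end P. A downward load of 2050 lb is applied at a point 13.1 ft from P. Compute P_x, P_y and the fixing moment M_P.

ΣF_x = 0: P_x = 0.
ΣF_y = 0: P_y − 2050 = 0 → P_y = 2050 lb.
ΣM about P: M_P − 2050·13.1 = 0 → M_P = 26860 lb·ft.

P_x = 0, P_y = 2050 lb, M_P = 26860 lb·ft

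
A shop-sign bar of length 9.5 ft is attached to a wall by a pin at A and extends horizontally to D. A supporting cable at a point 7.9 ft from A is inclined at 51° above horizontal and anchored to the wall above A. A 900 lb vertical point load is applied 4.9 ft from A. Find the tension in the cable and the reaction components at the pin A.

ΣM about A: T·sin51°·7.9 − 900·4.9 = 0 → T = 4410/(7.9·0.777146) = 718.305 ≈ 718.3 lb.
ΣF_x = 0: A_x − T·cos51° = 0 → A_x = 718.305 × 0.62932 = 452.0 lb.
ΣF_y = 0: A_y + T·sin51° − 900 = 0 → A_y = 900 − 718.305 × 0.777146 = 341.8 lb.

T = 718.3 lb, A_x = 452.0 lb, A_y = 341.8 lb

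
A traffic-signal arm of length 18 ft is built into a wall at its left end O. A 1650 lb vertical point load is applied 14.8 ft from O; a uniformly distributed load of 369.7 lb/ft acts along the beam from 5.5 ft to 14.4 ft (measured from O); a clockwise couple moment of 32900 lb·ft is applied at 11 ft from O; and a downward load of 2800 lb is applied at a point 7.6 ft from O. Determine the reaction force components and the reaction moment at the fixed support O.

O_x = 0, O_y = 7740 lb, M_O = 111300 lb·ft

Resultant of the distributed load: 369.7 × 8.9 = 3290.33 lb at 9.95 ft from O.
ΣF_x = 0: O_x = 0.
ΣF_y = 0: O_y − 1650 − 369.7·8.9 − 2800 = 0 → O_y = 7740 lb.
ΣM about O: M_O − 1650·14.8 − (369.7·8.9)·9.95 − 32900 − 2800·7.6 = 0 → M_O = 111300 lb·ft.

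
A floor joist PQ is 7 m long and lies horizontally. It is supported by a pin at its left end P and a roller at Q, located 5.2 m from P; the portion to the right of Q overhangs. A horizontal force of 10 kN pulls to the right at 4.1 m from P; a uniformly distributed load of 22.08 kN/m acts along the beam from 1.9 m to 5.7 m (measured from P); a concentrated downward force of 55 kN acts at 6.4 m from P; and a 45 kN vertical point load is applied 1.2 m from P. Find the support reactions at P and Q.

P_x = -10.00 kN, P_y = 44.51 kN, Q_y = 139.4 kN

Resultant of the distributed load: 22.08 × 3.8 = 83.904 kN at 3.8 m from P.
ΣM about P: Q_y·5.2 − (22.08·3.8)·3.8 − 55·6.4 − 45·1.2 = 0 → Q_y = 724.8352/5.2 = 139.391 ≈ 139.4 kN.
ΣF_y = 0: P_y + 139.391 − 22.08·3.8 − 55 − 45 = 0 → P_y = 44.51 kN.
ΣF_x = 0: P_x + 10 = 0 → P_x = -10.00 kN.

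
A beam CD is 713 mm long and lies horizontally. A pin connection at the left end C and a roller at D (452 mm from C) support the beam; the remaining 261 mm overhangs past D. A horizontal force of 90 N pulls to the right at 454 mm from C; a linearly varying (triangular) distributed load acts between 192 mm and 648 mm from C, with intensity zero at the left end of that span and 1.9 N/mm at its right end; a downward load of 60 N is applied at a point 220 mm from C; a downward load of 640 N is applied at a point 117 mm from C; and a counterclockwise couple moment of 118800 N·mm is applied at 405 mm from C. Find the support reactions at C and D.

Resultant of the triangular load: ½ × 1.9 × 456 = 433.2 N, acting at 496 mm from C (one-third of the span from the peak).
ΣM about C: D_y·452 − (½·1.9·456)·496 − 60·220 − 640·117 + 118800 = 0 → D_y = 184147.2/452 = 407.405 ≈ 407.4 N.
ΣF_y = 0: C_y + 407.405 − ½·1.9·456 − 60 − 640 = 0 → C_y = 725.8 N.
ΣF_x = 0: C_x + 90 = 0 → C_x = -90.00 N.

C_x = -90.00 N, C_y = 725.8 N, D_y = 407.4 N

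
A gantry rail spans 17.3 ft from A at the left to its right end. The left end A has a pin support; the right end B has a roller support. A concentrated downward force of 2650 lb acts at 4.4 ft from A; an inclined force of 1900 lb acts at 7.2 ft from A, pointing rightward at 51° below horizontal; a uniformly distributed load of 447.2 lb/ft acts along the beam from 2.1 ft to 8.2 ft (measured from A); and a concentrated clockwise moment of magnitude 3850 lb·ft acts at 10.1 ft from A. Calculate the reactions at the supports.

A_x = -1196 lb, A_y = 4531 lb, B_y = 2323 lb

Resultant of the distributed load: 447.2 × 6.1 = 2727.92 lb at 5.15 ft from A.
Taking moments about A: B_y·17.3 − 2650·4.4 − 1900·sin51°·7.2 − (447.2·6.1)·5.15 − 3850 = 0 → B_y = 40190.1/17.3 = 2323.13 ≈ 2323 lb.
ΣF_y = 0: A_y + 2323.13 − 2650 − 1900·sin51° − 447.2·6.1 = 0 → A_y = 4531 lb.
ΣF_x = 0: A_x + 1900·cos51° = 0 → A_x = -1196 lb.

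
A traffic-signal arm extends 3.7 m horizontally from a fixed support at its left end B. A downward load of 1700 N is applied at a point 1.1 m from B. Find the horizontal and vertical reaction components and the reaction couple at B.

B_x = 0, B_y = 1700 N, M_B = 1870 N·m

ΣF_x = 0: B_x = 0.
ΣF_y = 0: B_y − 1700 = 0 → B_y = 1700 N.
ΣM about B: M_B − 1700·1.1 = 0 → M_B = 1870 N·m.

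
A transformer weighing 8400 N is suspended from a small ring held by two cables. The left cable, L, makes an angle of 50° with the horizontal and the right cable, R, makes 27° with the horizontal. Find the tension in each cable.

T_L = 7681 N, T_R = 5541 N

ΣF_x = 0: −T_L·cos50° + T_R·cos27° = 0 → T_R = 0.721417·T_L.
ΣF_y = 0: T_L·sin50° + T_R·sin27° = 8400.
Substitute: T_L·(0.766044 + 0.721417·0.45399) = 8400 → T_L = 7681.33 ≈ 7681 N.
Then T_R = 0.721417 × 7681.33 = 5541 N.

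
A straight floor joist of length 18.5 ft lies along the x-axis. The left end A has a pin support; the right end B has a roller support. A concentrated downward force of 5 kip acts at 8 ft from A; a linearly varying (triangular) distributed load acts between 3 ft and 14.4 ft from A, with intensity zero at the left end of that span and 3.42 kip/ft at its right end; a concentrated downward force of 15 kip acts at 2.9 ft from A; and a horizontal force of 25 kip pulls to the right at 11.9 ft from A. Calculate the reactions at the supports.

Resultant of the triangular load: ½ × 3.42 × 11.4 = 19.494 kip, acting at 10.6 ft from A (one-third of the span from the peak).
Moments about A: B_y·18.5 − 5·8 − (½·3.42·11.4)·10.6 − 15·2.9 = 0 → B_y = 290.1364/18.5 = 15.683 ≈ 15.68 kip.
ΣF_y = 0: A_y + 15.683 − 5 − ½·3.42·11.4 − 15 = 0 → A_y = 23.81 kip.
ΣF_x = 0: A_x + 25 = 0 → A_x = -25.00 kip.

A_x = -25.00 kip, A_y = 23.81 kip, B_y = 15.68 kip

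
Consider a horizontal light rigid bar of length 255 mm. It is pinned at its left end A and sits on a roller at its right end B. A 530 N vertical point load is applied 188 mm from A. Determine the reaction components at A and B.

Moments about A: B_y·255 − 530·188 = 0 → B_y = 99640/255 = 390.745 ≈ 390.7 N.
ΣF_y = 0: A_y + 390.745 − 530 = 0 → A_y = 139.3 N.
ΣF_x = 0: no horizontal applied forces, so A_x = 0.

A_x = 0, A_y = 139.3 N, B_y = 390.7 N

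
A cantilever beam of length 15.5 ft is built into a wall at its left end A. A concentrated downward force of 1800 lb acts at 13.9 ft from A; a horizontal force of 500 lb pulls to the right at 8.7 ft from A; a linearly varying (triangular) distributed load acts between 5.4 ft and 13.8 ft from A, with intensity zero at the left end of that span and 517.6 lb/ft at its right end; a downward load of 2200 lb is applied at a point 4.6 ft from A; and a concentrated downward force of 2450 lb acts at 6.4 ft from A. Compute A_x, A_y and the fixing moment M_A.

A_x = -500.0 lb, A_y = 8624 lb, M_A = 74730 lb·ft

Resultant of the triangular load: ½ × 517.6 × 8.4 = 2173.92 lb, acting at 11 ft from A (one-third of the span from the peak).
ΣF_x = 0: A_x + 500 = 0 → A_x = -500.0 lb.
ΣF_y = 0: A_y − 1800 − ½·517.6·8.4 − 2200 − 2450 = 0 → A_y = 8624 lb.
ΣM about A: M_A − 1800·13.9 − (½·517.6·8.4)·11 − 2200·4.6 − 2450·6.4 = 0 → M_A = 74730 lb·ft.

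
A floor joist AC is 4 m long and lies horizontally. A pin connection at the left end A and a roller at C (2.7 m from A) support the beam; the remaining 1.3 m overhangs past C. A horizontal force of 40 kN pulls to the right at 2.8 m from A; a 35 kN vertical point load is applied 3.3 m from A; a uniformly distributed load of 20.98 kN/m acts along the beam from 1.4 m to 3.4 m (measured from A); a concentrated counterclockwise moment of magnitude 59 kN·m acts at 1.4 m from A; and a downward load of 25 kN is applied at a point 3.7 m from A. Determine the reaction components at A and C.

Resultant of the distributed load: 20.98 × 2 = 41.96 kN at 2.4 m from A.
ΣM about A: C_y·2.7 − 35·3.3 − (20.98·2)·2.4 + 59 − 25·3.7 = 0 → C_y = 249.704/2.7 = 92.483 ≈ 92.48 kN.
ΣF_y = 0: A_y + 92.483 − 35 − 20.98·2 − 25 = 0 → A_y = 9.477 kN.
ΣF_x = 0: A_x + 40 = 0 → A_x = -40.00 kN.

A_x = -40.00 kN, A_y = 9.477 kN, C_y = 92.48 kN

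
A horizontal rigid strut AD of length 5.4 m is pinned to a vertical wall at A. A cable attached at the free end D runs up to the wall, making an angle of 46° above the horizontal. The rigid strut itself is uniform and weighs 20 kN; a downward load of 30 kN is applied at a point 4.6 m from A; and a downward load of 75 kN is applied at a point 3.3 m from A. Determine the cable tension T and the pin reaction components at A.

T = 113.1 kN, A_x = 78.60 kN, A_y = 43.61 kN

ΣM about A: T·sin46°·5.4 − 20·2.7 − 30·4.6 − 75·3.3 = 0 → T = 439.5/(5.4·0.71934) = 113.144 ≈ 113.1 kN.
ΣF_x = 0: A_x − T·cos46° = 0 → A_x = 113.144 × 0.694658 = 78.60 kN.
ΣF_y = 0: A_y + T·sin46° − 20 − 30 − 75 = 0 → A_y = 125 − 113.144 × 0.71934 = 43.61 kN.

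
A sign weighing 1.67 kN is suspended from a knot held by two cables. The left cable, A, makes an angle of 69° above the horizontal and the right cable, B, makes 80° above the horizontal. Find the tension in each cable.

T_A = 0.5631 kN, T_B = 1.162 kN

ΣF_x = 0: −T_A·cos69° + T_B·cos80° = 0 → T_B = 2.06376·T_A.
ΣF_y = 0: T_A·sin69° + T_B·sin80° = 1.67.
Substitute: T_A·(0.93358 + 2.06376·0.984808) = 1.67 → T_A = 0.56305 ≈ 0.5631 kN.
Then T_B = 2.06376 × 0.56305 = 1.162 kN.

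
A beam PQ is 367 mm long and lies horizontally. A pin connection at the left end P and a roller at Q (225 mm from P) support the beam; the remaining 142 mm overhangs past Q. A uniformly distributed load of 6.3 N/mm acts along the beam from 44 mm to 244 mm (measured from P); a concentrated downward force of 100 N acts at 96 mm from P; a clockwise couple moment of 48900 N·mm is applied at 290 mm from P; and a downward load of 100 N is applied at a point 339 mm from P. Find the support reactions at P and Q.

P_x = 0, P_y = 242.9 N, Q_y = 1217 N

Resultant of the distributed load: 6.3 × 200 = 1260 N at 144 mm from P.
ΣM about P: Q_y·225 − (6.3·200)·144 − 100·96 − 48900 − 100·339 = 0 → Q_y = 273840/225 = 1217.07 ≈ 1217 N.
ΣF_y = 0: P_y + 1217.07 − 6.3·200 − 100 − 100 = 0 → P_y = 242.9 N.
ΣF_x = 0: no horizontal applied forces, so P_x = 0.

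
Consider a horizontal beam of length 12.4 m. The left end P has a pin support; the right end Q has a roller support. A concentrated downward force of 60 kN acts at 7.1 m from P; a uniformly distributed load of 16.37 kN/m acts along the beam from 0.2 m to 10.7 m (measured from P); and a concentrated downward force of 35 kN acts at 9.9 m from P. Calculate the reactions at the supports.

P_x = 0, P_y = 129.0 kN, Q_y = 137.8 kN

Resultant of the distributed load: 16.37 × 10.5 = 171.885 kN at 5.45 m from P.
ΣM about P: Q_y·12.4 − 60·7.1 − (16.37·10.5)·5.45 − 35·9.9 = 0 → Q_y = 1709.27325/12.4 = 137.845 ≈ 137.8 kN.
ΣF_y = 0: P_y + 137.845 − 60 − 16.37·10.5 − 35 = 0 → P_y = 129.0 kN.
ΣF_x = 0: no horizontal applied forces, so P_x = 0.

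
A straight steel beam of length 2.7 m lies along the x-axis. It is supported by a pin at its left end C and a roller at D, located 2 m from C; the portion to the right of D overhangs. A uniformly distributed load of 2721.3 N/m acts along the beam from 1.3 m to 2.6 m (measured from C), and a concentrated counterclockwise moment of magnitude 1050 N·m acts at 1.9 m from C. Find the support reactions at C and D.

C_x = 0, C_y = 613.4 N, D_y = 2924 N

Resultant of the distributed load: 2721.3 × 1.3 = 3537.69 N at 1.95 m from C.
Taking moments about C: D_y·2 − (2721.3·1.3)·1.95 + 1050 = 0 → D_y = 5848.4955/2 = 2924.25 ≈ 2924 N.
ΣF_y = 0: C_y + 2924.25 − 2721.3·1.3 = 0 → C_y = 613.4 N.
ΣF_x = 0: no horizontal applied forces, so C_x = 0.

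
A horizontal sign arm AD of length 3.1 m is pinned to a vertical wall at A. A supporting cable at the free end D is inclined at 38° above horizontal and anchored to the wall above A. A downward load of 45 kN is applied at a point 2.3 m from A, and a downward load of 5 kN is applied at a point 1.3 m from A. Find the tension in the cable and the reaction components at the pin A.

ΣM about A: T·sin38°·3.1 − 45·2.3 − 5·1.3 = 0 → T = 110/(3.1·0.615661) = 57.6354 ≈ 57.64 kN.
ΣF_x = 0: A_x − T·cos38° = 0 → A_x = 57.6354 × 0.788011 = 45.42 kN.
ΣF_y = 0: A_y + T·sin38° − 45 − 5 = 0 → A_y = 50 − 57.6354 × 0.615661 = 14.52 kN.

T = 57.64 kN, A_x = 45.42 kN, A_y = 14.52 kN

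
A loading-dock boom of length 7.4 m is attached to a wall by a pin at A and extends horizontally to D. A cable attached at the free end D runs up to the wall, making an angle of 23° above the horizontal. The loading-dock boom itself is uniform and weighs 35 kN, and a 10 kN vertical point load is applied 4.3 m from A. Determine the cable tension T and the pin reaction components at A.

T = 59.66 kN, A_x = 54.92 kN, A_y = 21.69 kN

ΣM about A: T·sin23°·7.4 − 35·3.7 − 10·4.3 = 0 → T = 172.5/(7.4·0.390731) = 59.6595 ≈ 59.66 kN.
ΣF_x = 0: A_x − T·cos23° = 0 → A_x = 59.6595 × 0.920505 = 54.92 kN.
ΣF_y = 0: A_y + T·sin23° − 35 − 10 = 0 → A_y = 45 − 59.6595 × 0.390731 = 21.69 kN.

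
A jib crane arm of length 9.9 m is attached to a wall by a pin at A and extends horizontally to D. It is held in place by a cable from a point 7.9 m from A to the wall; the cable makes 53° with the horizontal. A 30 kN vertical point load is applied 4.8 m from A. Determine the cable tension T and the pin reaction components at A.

T = 22.82 kN, A_x = 13.74 kN, A_y = 11.77 kN

ΣM about A: T·sin53°·7.9 − 30·4.8 = 0 → T = 144/(7.9·0.798636) = 22.8237 ≈ 22.82 kN.
ΣF_x = 0: A_x − T·cos53° = 0 → A_x = 22.8237 × 0.601815 = 13.74 kN.
ΣF_y = 0: A_y + T·sin53° − 30 = 0 → A_y = 30 − 22.8237 × 0.798636 = 11.77 kN.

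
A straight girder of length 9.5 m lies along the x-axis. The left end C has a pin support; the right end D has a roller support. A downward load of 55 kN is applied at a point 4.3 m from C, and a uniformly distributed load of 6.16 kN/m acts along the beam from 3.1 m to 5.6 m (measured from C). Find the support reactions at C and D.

Resultant of the distributed load: 6.16 × 2.5 = 15.4 kN at 4.35 m from C.
ΣM about C: D_y·9.5 − 55·4.3 − (6.16·2.5)·4.35 = 0 → D_y = 303.49/9.5 = 31.9463 ≈ 31.95 kN.
ΣF_y = 0: C_y + 31.9463 − 55 − 6.16·2.5 = 0 → C_y = 38.45 kN.
ΣF_x = 0: no horizontal applied forces, so C_x = 0.

C_x = 0, C_y = 38.45 kN, D_y = 31.95 kN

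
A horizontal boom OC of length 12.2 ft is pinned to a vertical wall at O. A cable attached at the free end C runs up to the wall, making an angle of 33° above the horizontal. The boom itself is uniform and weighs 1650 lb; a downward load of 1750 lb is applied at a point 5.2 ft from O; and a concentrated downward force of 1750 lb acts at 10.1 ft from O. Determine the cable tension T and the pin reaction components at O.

ΣM about O: T·sin33°·12.2 − 1650·6.1 − 1750·5.2 − 1750·10.1 = 0 → T = 36840/(12.2·0.544639) = 5544.36 ≈ 5544 lb.
ΣF_x = 0: O_x − T·cos33° = 0 → O_x = 5544.36 × 0.838671 = 4650 lb.
ΣF_y = 0: O_y + T·sin33° − 1650 − 1750 − 1750 = 0 → O_y = 5150 − 5544.36 × 0.544639 = 2130 lb.

T = 5544 lb, O_x = 4650 lb, O_y = 2130 lb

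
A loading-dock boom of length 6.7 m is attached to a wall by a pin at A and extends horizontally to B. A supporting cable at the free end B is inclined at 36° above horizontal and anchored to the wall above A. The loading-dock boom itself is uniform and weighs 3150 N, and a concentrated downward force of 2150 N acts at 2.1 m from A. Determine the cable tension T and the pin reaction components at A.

ΣM about A: T·sin36°·6.7 − 3150·3.35 − 2150·2.1 = 0 → T = 15067.5/(6.7·0.587785) = 3826.03 ≈ 3826 N.
ΣF_x = 0: A_x − T·cos36° = 0 → A_x = 3826.03 × 0.809017 = 3095 N.
ΣF_y = 0: A_y + T·sin36° − 3150 − 2150 = 0 → A_y = 5300 − 3826.03 × 0.587785 = 3051 N.

T = 3826 N, A_x = 3095 N, A_y = 3051 N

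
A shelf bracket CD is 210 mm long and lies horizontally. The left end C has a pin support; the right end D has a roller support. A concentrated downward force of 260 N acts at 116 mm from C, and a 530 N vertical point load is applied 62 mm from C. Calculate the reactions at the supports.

ΣM about C: D_y·210 − 260·116 − 530·62 = 0 → D_y = 63020/210 = 300.095 ≈ 300.1 N.
ΣF_y = 0: C_y + 300.095 − 260 − 530 = 0 → C_y = 489.9 N.
ΣF_x = 0: no horizontal applied forces, so C_x = 0.

C_x = 0, C_y = 489.9 N, D_y = 300.1 N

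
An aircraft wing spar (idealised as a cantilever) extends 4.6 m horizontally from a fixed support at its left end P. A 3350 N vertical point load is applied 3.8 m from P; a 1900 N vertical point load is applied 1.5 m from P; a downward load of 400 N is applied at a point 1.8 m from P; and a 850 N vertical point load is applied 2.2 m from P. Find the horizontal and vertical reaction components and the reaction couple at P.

P_x = 0, P_y = 6500 N, M_P = 18170 N·m

ΣF_x = 0: P_x = 0.
ΣF_y = 0: P_y − 3350 − 1900 − 400 − 850 = 0 → P_y = 6500 N.
ΣM about P: M_P − 3350·3.8 − 1900·1.5 − 400·1.8 − 850·2.2 = 0 → M_P = 18170 N·m.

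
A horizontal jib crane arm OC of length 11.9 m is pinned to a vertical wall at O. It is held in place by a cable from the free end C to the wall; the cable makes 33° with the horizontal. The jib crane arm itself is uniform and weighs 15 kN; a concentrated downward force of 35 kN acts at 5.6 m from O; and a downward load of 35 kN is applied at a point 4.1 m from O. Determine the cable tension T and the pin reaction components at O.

ΣM about O: T·sin33°·11.9 − 15·5.95 − 35·5.6 − 35·4.1 = 0 → T = 428.75/(11.9·0.544639) = 66.1528 ≈ 66.15 kN.
ΣF_x = 0: O_x − T·cos33° = 0 → O_x = 66.1528 × 0.838671 = 55.48 kN.
ΣF_y = 0: O_y + T·sin33° − 15 − 35 − 35 = 0 → O_y = 85 − 66.1528 × 0.544639 = 48.97 kN.

T = 66.15 kN, O_x = 55.48 kN, O_y = 48.97 kN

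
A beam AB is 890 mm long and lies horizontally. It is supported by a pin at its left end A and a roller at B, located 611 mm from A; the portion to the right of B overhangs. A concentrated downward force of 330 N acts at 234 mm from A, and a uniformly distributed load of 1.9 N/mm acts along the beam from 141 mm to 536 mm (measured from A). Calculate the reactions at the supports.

A_x = 0, A_y = 538.3 N, B_y = 542.2 N

Resultant of the distributed load: 1.9 × 395 = 750.5 N at 338.5 mm from A.
Taking moments about A: B_y·611 − 330·234 − (1.9·395)·338.5 = 0 → B_y = 331264.25/611 = 542.167 ≈ 542.2 N.
ΣF_y = 0: A_y + 542.167 − 330 − 1.9·395 = 0 → A_y = 538.3 N.
ΣF_x = 0: no horizontal applied forces, so A_x = 0.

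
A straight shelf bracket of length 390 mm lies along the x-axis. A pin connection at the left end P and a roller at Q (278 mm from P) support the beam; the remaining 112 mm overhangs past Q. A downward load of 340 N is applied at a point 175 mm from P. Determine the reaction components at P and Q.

Moments about P: Q_y·278 − 340·175 = 0 → Q_y = 59500/278 = 214.029 ≈ 214.0 N.
ΣF_y = 0: P_y + 214.029 − 340 = 0 → P_y = 126.0 N.
ΣF_x = 0: no horizontal applied forces, so P_x = 0.

P_x = 0, P_y = 126.0 N, Q_y = 214.0 N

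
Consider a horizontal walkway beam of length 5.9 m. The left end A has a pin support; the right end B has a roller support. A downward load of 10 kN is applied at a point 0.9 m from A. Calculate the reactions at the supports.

A_x = 0, A_y = 8.475 kN, B_y = 1.525 kN

ΣM about A: B_y·5.9 − 10·0.9 = 0 → B_y = 9/5.9 = 1.52542 ≈ 1.525 kN.
ΣF_y = 0: A_y + 1.52542 − 10 = 0 → A_y = 8.475 kN.
ΣF_x = 0: no horizontal applied forces, so A_x = 0.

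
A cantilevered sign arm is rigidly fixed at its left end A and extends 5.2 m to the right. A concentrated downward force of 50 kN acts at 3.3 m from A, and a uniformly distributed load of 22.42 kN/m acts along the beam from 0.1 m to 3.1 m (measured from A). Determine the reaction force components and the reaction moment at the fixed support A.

A_x = 0, A_y = 117.3 kN, M_A = 272.6 kN·m

Resultant of the distributed load: 22.42 × 3 = 67.26 kN at 1.6 m from A.
ΣF_x = 0: A_x = 0.
ΣF_y = 0: A_y − 50 − 22.42·3 = 0 → A_y = 117.3 kN.
ΣM about A: M_A − 50·3.3 − (22.42·3)·1.6 = 0 → M_A = 272.6 kN·m.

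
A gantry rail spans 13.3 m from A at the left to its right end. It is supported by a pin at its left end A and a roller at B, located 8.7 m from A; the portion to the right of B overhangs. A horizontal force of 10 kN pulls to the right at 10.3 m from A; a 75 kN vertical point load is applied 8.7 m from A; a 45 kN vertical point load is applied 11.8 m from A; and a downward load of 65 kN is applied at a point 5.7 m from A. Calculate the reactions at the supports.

A_x = -10.00 kN, A_y = 6.379 kN, B_y = 178.6 kN

Moments about A: B_y·8.7 − 75·8.7 − 45·11.8 − 65·5.7 = 0 → B_y = 1554/8.7 = 178.621 ≈ 178.6 kN.
ΣF_y = 0: A_y + 178.621 − 75 − 45 − 65 = 0 → A_y = 6.379 kN.
ΣF_x = 0: A_x + 10 = 0 → A_x = -10.00 kN.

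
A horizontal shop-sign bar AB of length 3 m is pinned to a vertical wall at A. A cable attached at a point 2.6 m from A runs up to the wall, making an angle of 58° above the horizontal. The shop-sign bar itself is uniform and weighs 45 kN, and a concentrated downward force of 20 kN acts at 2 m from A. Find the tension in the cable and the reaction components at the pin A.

ΣM about A: T·sin58°·2.6 − 45·1.5 − 20·2 = 0 → T = 107.5/(2.6·0.848048) = 48.7545 ≈ 48.75 kN.
ΣF_x = 0: A_x − T·cos58° = 0 → A_x = 48.7545 × 0.529919 = 25.84 kN.
ΣF_y = 0: A_y + T·sin58° − 45 − 20 = 0 → A_y = 65 − 48.7545 × 0.848048 = 23.65 kN.

T = 48.75 kN, A_x = 25.84 kN, A_y = 23.65 kN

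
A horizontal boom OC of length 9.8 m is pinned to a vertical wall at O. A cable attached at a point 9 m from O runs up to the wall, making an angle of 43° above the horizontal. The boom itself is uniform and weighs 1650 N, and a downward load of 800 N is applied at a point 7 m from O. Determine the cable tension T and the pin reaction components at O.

ΣM about O: T·sin43°·9 − 1650·4.9 − 800·7 = 0 → T = 13685/(9·0.681998) = 2229.56 ≈ 2230 N.
ΣF_x = 0: O_x − T·cos43° = 0 → O_x = 2229.56 × 0.731354 = 1631 N.
ΣF_y = 0: O_y + T·sin43° − 1650 − 800 = 0 → O_y = 2450 − 2229.56 × 0.681998 = 929.4 N.

T = 2230 N, O_x = 1631 N, O_y = 929.4 N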